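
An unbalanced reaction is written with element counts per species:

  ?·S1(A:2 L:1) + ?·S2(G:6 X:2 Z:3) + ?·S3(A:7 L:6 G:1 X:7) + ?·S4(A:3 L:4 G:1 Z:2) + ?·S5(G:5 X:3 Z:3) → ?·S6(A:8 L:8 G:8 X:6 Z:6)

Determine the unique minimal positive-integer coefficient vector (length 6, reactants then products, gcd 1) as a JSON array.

Coefficients: [4, 2, 2, 6, 4, 5]

A: 4·2+2·0+2·7+6·3+4·0 = 40 | 5·8 = 40
L: 4·1+2·0+2·6+6·4+4·0 = 40 | 5·8 = 40
G: 4·0+2·6+2·1+6·1+4·5 = 40 | 5·8 = 40
X: 4·0+2·2+2·7+6·0+4·3 = 30 | 5·6 = 30
Z: 4·0+2·3+2·0+6·2+4·3 = 30 | 5·6 = 30
gcd(4,2,2,6,4,5) = 1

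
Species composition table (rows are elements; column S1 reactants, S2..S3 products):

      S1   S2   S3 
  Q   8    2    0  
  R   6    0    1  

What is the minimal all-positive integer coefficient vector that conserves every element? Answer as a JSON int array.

Coefficients: [1, 4, 6]

Q: 1·8 = 8 | 4·2+6·0 = 8
R: 1·6 = 6 | 4·0+6·1 = 6
gcd(1,4,6) = 1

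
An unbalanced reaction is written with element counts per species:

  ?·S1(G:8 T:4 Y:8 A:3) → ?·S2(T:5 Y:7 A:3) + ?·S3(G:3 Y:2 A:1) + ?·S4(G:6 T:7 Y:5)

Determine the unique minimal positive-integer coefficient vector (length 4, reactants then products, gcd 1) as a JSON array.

Coefficients: [3, 1, 6, 1]

G: 3·8 = 24 | 1·0+6·3+1·6 = 24
T: 3·4 = 12 | 1·5+6·0+1·7 = 12
Y: 3·8 = 24 | 1·7+6·2+1·5 = 24
A: 3·3 = 9 | 1·3+6·1+1·0 = 9
gcd(3,1,6,1) = 1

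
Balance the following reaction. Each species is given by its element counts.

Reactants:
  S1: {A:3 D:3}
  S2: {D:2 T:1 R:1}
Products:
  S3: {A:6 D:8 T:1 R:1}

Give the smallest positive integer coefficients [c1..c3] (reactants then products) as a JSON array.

A: 2·3+1·0 = 6 | 1·6 = 6
D: 2·3+1·2 = 8 | 1·8 = 8
T: 2·0+1·1 = 1 | 1·1 = 1
R: 2·0+1·1 = 1 | 1·1 = 1
gcd(2,1,1) = 1

Coefficients: [2, 1, 1]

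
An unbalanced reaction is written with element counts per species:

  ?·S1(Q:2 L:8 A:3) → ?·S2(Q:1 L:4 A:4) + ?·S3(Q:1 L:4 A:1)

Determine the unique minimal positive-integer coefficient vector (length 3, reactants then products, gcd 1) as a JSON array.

Coefficients: [3, 1, 5]

Q: 3·2 = 6 | 1·1+5·1 = 6
L: 3·8 = 24 | 1·4+5·4 = 24
A: 3·3 = 9 | 1·4+5·1 = 9
gcd(3,1,5) = 1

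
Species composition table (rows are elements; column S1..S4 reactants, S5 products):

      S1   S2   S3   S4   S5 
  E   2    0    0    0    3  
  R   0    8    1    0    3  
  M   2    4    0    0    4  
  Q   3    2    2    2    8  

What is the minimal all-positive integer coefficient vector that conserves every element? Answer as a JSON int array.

E: 6·2+1·0+4·0+2·0 = 12 | 4·3 = 12
R: 6·0+1·8+4·1+2·0 = 12 | 4·3 = 12
M: 6·2+1·4+4·0+2·0 = 16 | 4·4 = 16
Q: 6·3+1·2+4·2+2·2 = 32 | 4·8 = 32
gcd(6,1,4,2,4) = 1

Coefficients: [6, 1, 4, 2, 4]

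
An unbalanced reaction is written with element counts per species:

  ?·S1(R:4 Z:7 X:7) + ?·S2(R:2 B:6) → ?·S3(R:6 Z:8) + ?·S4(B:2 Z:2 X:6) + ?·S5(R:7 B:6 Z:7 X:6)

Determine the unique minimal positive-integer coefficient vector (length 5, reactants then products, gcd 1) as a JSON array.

Coefficients: [6, 5, 1, 3, 4]

R: 6·4+5·2 = 34 | 1·6+3·0+4·7 = 34
B: 6·0+5·6 = 30 | 1·0+3·2+4·6 = 30
Z: 6·7+5·0 = 42 | 1·8+3·2+4·7 = 42
X: 6·7+5·0 = 42 | 1·0+3·6+4·6 = 42
gcd(6,5,1,3,4) = 1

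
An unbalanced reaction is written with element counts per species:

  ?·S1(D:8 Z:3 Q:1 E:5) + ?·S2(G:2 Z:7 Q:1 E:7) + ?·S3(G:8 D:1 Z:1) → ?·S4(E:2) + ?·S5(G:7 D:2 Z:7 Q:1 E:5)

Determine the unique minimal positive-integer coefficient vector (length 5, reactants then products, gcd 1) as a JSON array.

G: 1·0+5·2+4·8 = 42 | 5·0+6·7 = 42
D: 1·8+5·0+4·1 = 12 | 5·0+6·2 = 12
Z: 1·3+5·7+4·1 = 42 | 5·0+6·7 = 42
Q: 1·1+5·1+4·0 = 6 | 5·0+6·1 = 6
E: 1·5+5·7+4·0 = 40 | 5·2+6·5 = 40
gcd(1,5,4,5,6) = 1

Coefficients: [1, 5, 4, 5, 6]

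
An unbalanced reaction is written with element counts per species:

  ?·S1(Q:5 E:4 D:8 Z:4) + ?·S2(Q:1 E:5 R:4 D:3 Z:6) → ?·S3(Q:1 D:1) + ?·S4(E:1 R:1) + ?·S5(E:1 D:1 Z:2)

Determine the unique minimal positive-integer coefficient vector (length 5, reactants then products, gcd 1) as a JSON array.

Q: 1·5+1·1 = 6 | 6·1+4·0+5·0 = 6
E: 1·4+1·5 = 9 | 6·0+4·1+5·1 = 9
R: 1·0+1·4 = 4 | 6·0+4·1+5·0 = 4
D: 1·8+1·3 = 11 | 6·1+4·0+5·1 = 11
Z: 1·4+1·6 = 10 | 6·0+4·0+5·2 = 10
gcd(1,1,6,4,5) = 1

Coefficients: [1, 1, 6, 4, 5]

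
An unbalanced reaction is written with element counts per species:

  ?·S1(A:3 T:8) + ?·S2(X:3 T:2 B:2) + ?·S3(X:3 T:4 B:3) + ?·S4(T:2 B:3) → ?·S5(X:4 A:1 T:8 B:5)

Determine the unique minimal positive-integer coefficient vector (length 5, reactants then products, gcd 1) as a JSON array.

Coefficients: [2, 3, 5, 3, 6]

X: 2·0+3·3+5·3+3·0 = 24 | 6·4 = 24
A: 2·3+3·0+5·0+3·0 = 6 | 6·1 = 6
T: 2·8+3·2+5·4+3·2 = 48 | 6·8 = 48
B: 2·0+3·2+5·3+3·3 = 30 | 6·5 = 30
gcd(2,3,5,3,6) = 1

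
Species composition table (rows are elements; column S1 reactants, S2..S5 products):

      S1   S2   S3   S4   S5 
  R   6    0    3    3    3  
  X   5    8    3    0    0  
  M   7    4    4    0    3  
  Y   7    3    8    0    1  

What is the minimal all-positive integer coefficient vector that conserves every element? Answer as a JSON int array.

R: 5·6 = 30 | 2·0+3·3+2·3+5·3 = 30
X: 5·5 = 25 | 2·8+3·3+2·0+5·0 = 25
M: 5·7 = 35 | 2·4+3·4+2·0+5·3 = 35
Y: 5·7 = 35 | 2·3+3·8+2·0+5·1 = 35
gcd(5,2,3,2,5) = 1

Coefficients: [5, 2, 3, 2, 5]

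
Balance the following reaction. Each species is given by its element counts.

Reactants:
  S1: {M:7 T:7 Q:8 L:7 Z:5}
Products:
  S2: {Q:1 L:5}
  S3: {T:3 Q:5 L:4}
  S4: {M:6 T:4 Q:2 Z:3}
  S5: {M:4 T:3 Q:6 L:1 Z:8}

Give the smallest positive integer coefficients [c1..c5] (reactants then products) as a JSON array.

Coefficients: [4, 3, 3, 4, 1]

M: 4·7 = 28 | 3·0+3·0+4·6+1·4 = 28
T: 4·7 = 28 | 3·0+3·3+4·4+1·3 = 28
Q: 4·8 = 32 | 3·1+3·5+4·2+1·6 = 32
L: 4·7 = 28 | 3·5+3·4+4·0+1·1 = 28
Z: 4·5 = 20 | 3·0+3·0+4·3+1·8 = 20
gcd(4,3,3,4,1) = 1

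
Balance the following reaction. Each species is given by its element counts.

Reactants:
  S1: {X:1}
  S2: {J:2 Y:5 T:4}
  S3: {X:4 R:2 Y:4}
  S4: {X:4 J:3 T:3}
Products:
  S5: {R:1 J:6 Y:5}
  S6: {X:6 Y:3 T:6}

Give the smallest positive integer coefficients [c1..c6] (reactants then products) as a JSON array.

X: 6·1+3·0+1·4+2·4 = 18 | 2·0+3·6 = 18
R: 6·0+3·0+1·2+2·0 = 2 | 2·1+3·0 = 2
J: 6·0+3·2+1·0+2·3 = 12 | 2·6+3·0 = 12
Y: 6·0+3·5+1·4+2·0 = 19 | 2·5+3·3 = 19
T: 6·0+3·4+1·0+2·3 = 18 | 2·0+3·6 = 18
gcd(6,3,1,2,2,3) = 1

Coefficients: [6, 3, 1, 2, 2, 3]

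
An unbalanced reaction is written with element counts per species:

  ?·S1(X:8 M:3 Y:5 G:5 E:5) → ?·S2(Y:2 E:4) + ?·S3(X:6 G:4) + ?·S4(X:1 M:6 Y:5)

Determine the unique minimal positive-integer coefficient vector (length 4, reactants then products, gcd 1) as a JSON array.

Coefficients: [4, 5, 5, 2]

X: 4·8 = 32 | 5·0+5·6+2·1 = 32
M: 4·3 = 12 | 5·0+5·0+2·6 = 12
Y: 4·5 = 20 | 5·2+5·0+2·5 = 20
G: 4·5 = 20 | 5·0+5·4+2·0 = 20
E: 4·5 = 20 | 5·4+5·0+2·0 = 20
gcd(4,5,5,2) = 1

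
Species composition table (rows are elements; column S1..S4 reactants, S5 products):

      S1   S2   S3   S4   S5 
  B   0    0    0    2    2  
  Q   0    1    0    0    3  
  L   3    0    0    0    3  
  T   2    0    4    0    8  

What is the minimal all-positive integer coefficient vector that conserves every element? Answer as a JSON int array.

B: 2·0+6·0+3·0+2·2 = 4 | 2·2 = 4
Q: 2·0+6·1+3·0+2·0 = 6 | 2·3 = 6
L: 2·3+6·0+3·0+2·0 = 6 | 2·3 = 6
T: 2·2+6·0+3·4+2·0 = 16 | 2·8 = 16
gcd(2,6,3,2,2) = 1

Coefficients: [2, 6, 3, 2, 2]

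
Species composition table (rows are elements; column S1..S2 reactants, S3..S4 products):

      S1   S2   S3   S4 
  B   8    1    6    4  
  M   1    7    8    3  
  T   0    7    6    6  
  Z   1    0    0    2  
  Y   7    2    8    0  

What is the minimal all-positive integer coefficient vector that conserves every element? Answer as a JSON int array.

B: 4·8+6·1 = 38 | 5·6+2·4 = 38
M: 4·1+6·7 = 46 | 5·8+2·3 = 46
T: 4·0+6·7 = 42 | 5·6+2·6 = 42
Z: 4·1+6·0 = 4 | 5·0+2·2 = 4
Y: 4·7+6·2 = 40 | 5·8+2·0 = 40
gcd(4,6,5,2) = 1

Coefficients: [4, 6, 5, 2]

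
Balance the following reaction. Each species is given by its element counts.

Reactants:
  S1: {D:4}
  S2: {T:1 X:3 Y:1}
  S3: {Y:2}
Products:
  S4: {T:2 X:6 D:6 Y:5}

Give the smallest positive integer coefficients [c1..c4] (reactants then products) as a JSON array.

T: 3·0+4·1+3·0 = 4 | 2·2 = 4
X: 3·0+4·3+3·0 = 12 | 2·6 = 12
D: 3·4+4·0+3·0 = 12 | 2·6 = 12
Y: 3·0+4·1+3·2 = 10 | 2·5 = 10
gcd(3,4,3,2) = 1

Coefficients: [3, 4, 3, 2]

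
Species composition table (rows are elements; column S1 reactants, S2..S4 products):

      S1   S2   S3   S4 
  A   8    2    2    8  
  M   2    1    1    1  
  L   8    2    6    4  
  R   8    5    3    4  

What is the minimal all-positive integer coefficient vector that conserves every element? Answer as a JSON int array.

A: 3·8 = 24 | 2·2+2·2+2·8 = 24
M: 3·2 = 6 | 2·1+2·1+2·1 = 6
L: 3·8 = 24 | 2·2+2·6+2·4 = 24
R: 3·8 = 24 | 2·5+2·3+2·4 = 24
gcd(3,2,2,2) = 1

Coefficients: [3, 2, 2, 2]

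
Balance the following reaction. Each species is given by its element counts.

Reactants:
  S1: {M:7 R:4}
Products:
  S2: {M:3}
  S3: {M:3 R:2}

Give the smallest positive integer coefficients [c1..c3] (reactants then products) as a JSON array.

Coefficients: [3, 1, 6]

M: 3·7 = 21 | 1·3+6·3 = 21
R: 3·4 = 12 | 1·0+6·2 = 12
gcd(3,1,6) = 1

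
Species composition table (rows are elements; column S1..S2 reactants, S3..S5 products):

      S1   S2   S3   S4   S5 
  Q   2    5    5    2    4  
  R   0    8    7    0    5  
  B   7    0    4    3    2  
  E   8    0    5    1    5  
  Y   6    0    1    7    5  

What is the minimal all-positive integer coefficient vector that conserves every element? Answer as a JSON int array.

Coefficients: [4, 5, 5, 2, 1]

Q: 4·2+5·5 = 33 | 5·5+2·2+1·4 = 33
R: 4·0+5·8 = 40 | 5·7+2·0+1·5 = 40
B: 4·7+5·0 = 28 | 5·4+2·3+1·2 = 28
E: 4·8+5·0 = 32 | 5·5+2·1+1·5 = 32
Y: 4·6+5·0 = 24 | 5·1+2·7+1·5 = 24
gcd(4,5,5,2,1) = 1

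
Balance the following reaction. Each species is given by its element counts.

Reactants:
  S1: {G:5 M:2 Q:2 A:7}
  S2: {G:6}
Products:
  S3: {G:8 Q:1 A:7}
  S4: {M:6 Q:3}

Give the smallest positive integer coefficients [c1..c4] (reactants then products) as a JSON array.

Coefficients: [6, 3, 6, 2]

G: 6·5+3·6 = 48 | 6·8+2·0 = 48
M: 6·2+3·0 = 12 | 6·0+2·6 = 12
Q: 6·2+3·0 = 12 | 6·1+2·3 = 12
A: 6·7+3·0 = 42 | 6·7+2·0 = 42
gcd(6,3,6,2) = 1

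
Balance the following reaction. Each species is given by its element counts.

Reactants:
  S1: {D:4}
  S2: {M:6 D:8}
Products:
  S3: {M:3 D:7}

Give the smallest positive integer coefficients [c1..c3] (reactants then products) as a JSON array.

M: 3·0+2·6 = 12 | 4·3 = 12
D: 3·4+2·8 = 28 | 4·7 = 28
gcd(3,2,4) = 1

Coefficients: [3, 2, 4]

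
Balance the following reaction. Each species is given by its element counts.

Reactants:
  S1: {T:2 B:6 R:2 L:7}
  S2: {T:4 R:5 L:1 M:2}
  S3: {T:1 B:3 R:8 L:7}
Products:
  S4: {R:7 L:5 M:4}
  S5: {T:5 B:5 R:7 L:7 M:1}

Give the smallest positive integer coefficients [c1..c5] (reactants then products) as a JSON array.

T: 4·2+5·4+2·1 = 30 | 1·0+6·5 = 30
B: 4·6+5·0+2·3 = 30 | 1·0+6·5 = 30
R: 4·2+5·5+2·8 = 49 | 1·7+6·7 = 49
L: 4·7+5·1+2·7 = 47 | 1·5+6·7 = 47
M: 4·0+5·2+2·0 = 10 | 1·4+6·1 = 10
gcd(4,5,2,1,6) = 1

Coefficients: [4, 5, 2, 1, 6]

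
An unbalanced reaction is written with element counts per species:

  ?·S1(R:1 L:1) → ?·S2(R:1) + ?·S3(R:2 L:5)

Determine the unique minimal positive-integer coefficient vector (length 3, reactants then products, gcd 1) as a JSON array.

R: 5·1 = 5 | 3·1+1·2 = 5
L: 5·1 = 5 | 3·0+1·5 = 5
gcd(5,3,1) = 1

Coefficients: [5, 3, 1]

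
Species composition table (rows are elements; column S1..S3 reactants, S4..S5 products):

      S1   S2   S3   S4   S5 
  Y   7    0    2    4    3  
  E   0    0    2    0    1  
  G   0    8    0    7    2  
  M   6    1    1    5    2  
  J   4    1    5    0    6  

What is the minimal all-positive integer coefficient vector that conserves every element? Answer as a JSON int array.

Y: 4·7+5·0+3·2 = 34 | 4·4+6·3 = 34
E: 4·0+5·0+3·2 = 6 | 4·0+6·1 = 6
G: 4·0+5·8+3·0 = 40 | 4·7+6·2 = 40
M: 4·6+5·1+3·1 = 32 | 4·5+6·2 = 32
J: 4·4+5·1+3·5 = 36 | 4·0+6·6 = 36
gcd(4,5,3,4,6) = 1

Coefficients: [4, 5, 3, 4, 6]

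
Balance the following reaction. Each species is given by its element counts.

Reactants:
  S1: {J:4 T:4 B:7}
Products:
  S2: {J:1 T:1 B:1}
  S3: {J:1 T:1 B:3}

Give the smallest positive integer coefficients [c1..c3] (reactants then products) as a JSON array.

J: 2·4 = 8 | 5·1+3·1 = 8
T: 2·4 = 8 | 5·1+3·1 = 8
B: 2·7 = 14 | 5·1+3·3 = 14
gcd(2,5,3) = 1

Coefficients: [2, 5, 3]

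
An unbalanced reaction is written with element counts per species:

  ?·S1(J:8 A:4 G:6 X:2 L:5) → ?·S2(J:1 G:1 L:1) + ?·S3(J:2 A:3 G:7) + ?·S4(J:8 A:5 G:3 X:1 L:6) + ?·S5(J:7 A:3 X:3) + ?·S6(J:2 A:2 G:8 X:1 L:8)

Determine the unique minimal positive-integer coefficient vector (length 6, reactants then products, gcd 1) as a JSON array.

Coefficients: [4, 6, 1, 1, 2, 1]

J: 4·8 = 32 | 6·1+1·2+1·8+2·7+1·2 = 32
A: 4·4 = 16 | 6·0+1·3+1·5+2·3+1·2 = 16
G: 4·6 = 24 | 6·1+1·7+1·3+2·0+1·8 = 24
X: 4·2 = 8 | 6·0+1·0+1·1+2·3+1·1 = 8
L: 4·5 = 20 | 6·1+1·0+1·6+2·0+1·8 = 20
gcd(4,6,1,1,2,1) = 1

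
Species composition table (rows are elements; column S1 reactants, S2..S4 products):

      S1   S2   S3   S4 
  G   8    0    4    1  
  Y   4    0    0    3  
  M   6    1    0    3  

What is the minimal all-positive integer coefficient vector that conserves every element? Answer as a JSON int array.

G: 3·8 = 24 | 6·0+5·4+4·1 = 24
Y: 3·4 = 12 | 6·0+5·0+4·3 = 12
M: 3·6 = 18 | 6·1+5·0+4·3 = 18
gcd(3,6,5,4) = 1

Coefficients: [3, 6, 5, 4]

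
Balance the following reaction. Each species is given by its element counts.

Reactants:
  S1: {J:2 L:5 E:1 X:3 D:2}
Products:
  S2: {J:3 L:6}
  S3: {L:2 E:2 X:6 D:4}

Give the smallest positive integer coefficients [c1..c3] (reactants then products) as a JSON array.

J: 6·2 = 12 | 4·3+3·0 = 12
L: 6·5 = 30 | 4·6+3·2 = 30
E: 6·1 = 6 | 4·0+3·2 = 6
X: 6·3 = 18 | 4·0+3·6 = 18
D: 6·2 = 12 | 4·0+3·4 = 12
gcd(6,4,3) = 1

Coefficients: [6, 4, 3]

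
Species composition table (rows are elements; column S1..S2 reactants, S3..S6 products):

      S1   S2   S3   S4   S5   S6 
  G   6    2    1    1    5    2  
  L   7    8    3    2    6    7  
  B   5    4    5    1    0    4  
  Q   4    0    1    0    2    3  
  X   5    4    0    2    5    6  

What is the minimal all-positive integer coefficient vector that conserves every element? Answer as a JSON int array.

Coefficients: [4, 3, 5, 3, 4, 1]

G: 4·6+3·2 = 30 | 5·1+3·1+4·5+1·2 = 30
L: 4·7+3·8 = 52 | 5·3+3·2+4·6+1·7 = 52
B: 4·5+3·4 = 32 | 5·5+3·1+4·0+1·4 = 32
Q: 4·4+3·0 = 16 | 5·1+3·0+4·2+1·3 = 16
X: 4·5+3·4 = 32 | 5·0+3·2+4·5+1·6 = 32
gcd(4,3,5,3,4,1) = 1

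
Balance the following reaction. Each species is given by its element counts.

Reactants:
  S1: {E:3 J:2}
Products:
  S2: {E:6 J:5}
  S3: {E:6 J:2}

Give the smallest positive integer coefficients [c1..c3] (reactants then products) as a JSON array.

Coefficients: [6, 2, 1]

E: 6·3 = 18 | 2·6+1·6 = 18
J: 6·2 = 12 | 2·5+1·2 = 12
gcd(6,2,1) = 1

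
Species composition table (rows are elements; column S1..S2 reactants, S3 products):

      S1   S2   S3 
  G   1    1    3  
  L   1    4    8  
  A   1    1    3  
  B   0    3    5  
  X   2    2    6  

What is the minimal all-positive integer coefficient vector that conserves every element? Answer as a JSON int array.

Coefficients: [4, 5, 3]

G: 4·1+5·1 = 9 | 3·3 = 9
L: 4·1+5·4 = 24 | 3·8 = 24
A: 4·1+5·1 = 9 | 3·3 = 9
B: 4·0+5·3 = 15 | 3·5 = 15
X: 4·2+5·2 = 18 | 3·6 = 18
gcd(4,5,3) = 1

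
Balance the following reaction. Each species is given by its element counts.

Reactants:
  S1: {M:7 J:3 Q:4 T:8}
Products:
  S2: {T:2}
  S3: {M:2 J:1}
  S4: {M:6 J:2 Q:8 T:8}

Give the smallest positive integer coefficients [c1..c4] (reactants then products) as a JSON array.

M: 2·7 = 14 | 4·0+4·2+1·6 = 14
J: 2·3 = 6 | 4·0+4·1+1·2 = 6
Q: 2·4 = 8 | 4·0+4·0+1·8 = 8
T: 2·8 = 16 | 4·2+4·0+1·8 = 16
gcd(2,4,4,1) = 1

Coefficients: [2, 4, 4, 1]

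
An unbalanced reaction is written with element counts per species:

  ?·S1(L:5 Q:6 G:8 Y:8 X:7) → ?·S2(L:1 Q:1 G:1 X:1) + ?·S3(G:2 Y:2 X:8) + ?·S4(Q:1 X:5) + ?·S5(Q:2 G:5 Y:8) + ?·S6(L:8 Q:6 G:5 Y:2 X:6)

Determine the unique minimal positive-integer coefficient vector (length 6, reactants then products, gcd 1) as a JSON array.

L: 6·5 = 30 | 6·1+1·0+2·0+5·0+3·8 = 30
Q: 6·6 = 36 | 6·1+1·0+2·1+5·2+3·6 = 36
G: 6·8 = 48 | 6·1+1·2+2·0+5·5+3·5 = 48
Y: 6·8 = 48 | 6·0+1·2+2·0+5·8+3·2 = 48
X: 6·7 = 42 | 6·1+1·8+2·5+5·0+3·6 = 42
gcd(6,6,1,2,5,3) = 1

Coefficients: [6, 6, 1, 2, 5, 3]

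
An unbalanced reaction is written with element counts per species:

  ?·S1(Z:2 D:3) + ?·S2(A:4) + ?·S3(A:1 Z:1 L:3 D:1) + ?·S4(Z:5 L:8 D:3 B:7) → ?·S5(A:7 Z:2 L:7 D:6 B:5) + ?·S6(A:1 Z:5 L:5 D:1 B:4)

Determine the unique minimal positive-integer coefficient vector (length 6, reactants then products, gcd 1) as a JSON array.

A: 2·0+6·4+2·1+5·0 = 26 | 3·7+5·1 = 26
Z: 2·2+6·0+2·1+5·5 = 31 | 3·2+5·5 = 31
L: 2·0+6·0+2·3+5·8 = 46 | 3·7+5·5 = 46
D: 2·3+6·0+2·1+5·3 = 23 | 3·6+5·1 = 23
B: 2·0+6·0+2·0+5·7 = 35 | 3·5+5·4 = 35
gcd(2,6,2,5,3,5) = 1

Coefficients: [2, 6, 2, 5, 3, 5]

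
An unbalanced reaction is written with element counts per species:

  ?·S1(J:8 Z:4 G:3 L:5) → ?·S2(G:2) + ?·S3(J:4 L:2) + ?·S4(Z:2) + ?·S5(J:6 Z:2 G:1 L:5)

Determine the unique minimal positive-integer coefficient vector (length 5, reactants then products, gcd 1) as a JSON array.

Coefficients: [4, 5, 5, 6, 2]

J: 4·8 = 32 | 5·0+5·4+6·0+2·6 = 32
Z: 4·4 = 16 | 5·0+5·0+6·2+2·2 = 16
G: 4·3 = 12 | 5·2+5·0+6·0+2·1 = 12
L: 4·5 = 20 | 5·0+5·2+6·0+2·5 = 20
gcd(4,5,5,6,2) = 1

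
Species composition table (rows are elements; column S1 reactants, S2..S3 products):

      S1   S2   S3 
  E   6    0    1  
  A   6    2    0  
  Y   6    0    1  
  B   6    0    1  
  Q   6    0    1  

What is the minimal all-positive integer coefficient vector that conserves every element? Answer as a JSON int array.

E: 1·6 = 6 | 3·0+6·1 = 6
A: 1·6 = 6 | 3·2+6·0 = 6
Y: 1·6 = 6 | 3·0+6·1 = 6
B: 1·6 = 6 | 3·0+6·1 = 6
Q: 1·6 = 6 | 3·0+6·1 = 6
gcd(1,3,6) = 1

Coefficients: [1, 3, 6]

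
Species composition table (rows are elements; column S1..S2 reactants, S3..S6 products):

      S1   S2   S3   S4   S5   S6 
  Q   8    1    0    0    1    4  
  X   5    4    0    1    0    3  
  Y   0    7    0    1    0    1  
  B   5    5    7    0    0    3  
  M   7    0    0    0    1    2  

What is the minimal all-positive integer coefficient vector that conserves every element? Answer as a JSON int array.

Q: 1·8+1·1 = 9 | 1·0+6·0+5·1+1·4 = 9
X: 1·5+1·4 = 9 | 1·0+6·1+5·0+1·3 = 9
Y: 1·0+1·7 = 7 | 1·0+6·1+5·0+1·1 = 7
B: 1·5+1·5 = 10 | 1·7+6·0+5·0+1·3 = 10
M: 1·7+1·0 = 7 | 1·0+6·0+5·1+1·2 = 7
gcd(1,1,1,6,5,1) = 1

Coefficients: [1, 1, 1, 6, 5, 1]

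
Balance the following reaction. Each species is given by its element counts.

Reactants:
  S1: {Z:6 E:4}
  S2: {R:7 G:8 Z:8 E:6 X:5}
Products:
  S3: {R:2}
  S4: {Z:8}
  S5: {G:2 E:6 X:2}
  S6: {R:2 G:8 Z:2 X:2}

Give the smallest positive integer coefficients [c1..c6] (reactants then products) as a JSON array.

R: 3·0+2·7 = 14 | 6·2+4·0+4·0+1·2 = 14
G: 3·0+2·8 = 16 | 6·0+4·0+4·2+1·8 = 16
Z: 3·6+2·8 = 34 | 6·0+4·8+4·0+1·2 = 34
E: 3·4+2·6 = 24 | 6·0+4·0+4·6+1·0 = 24
X: 3·0+2·5 = 10 | 6·0+4·0+4·2+1·2 = 10
gcd(3,2,6,4,4,1) = 1

Coefficients: [3, 2, 6, 4, 4, 1]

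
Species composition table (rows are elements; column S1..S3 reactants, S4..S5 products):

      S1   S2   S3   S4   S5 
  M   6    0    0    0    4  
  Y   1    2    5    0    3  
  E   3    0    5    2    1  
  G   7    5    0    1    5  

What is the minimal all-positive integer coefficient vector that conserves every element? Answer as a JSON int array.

Coefficients: [2, 1, 1, 4, 3]

M: 2·6+1·0+1·0 = 12 | 4·0+3·4 = 12
Y: 2·1+1·2+1·5 = 9 | 4·0+3·3 = 9
E: 2·3+1·0+1·5 = 11 | 4·2+3·1 = 11
G: 2·7+1·5+1·0 = 19 | 4·1+3·5 = 19
gcd(2,1,1,4,3) = 1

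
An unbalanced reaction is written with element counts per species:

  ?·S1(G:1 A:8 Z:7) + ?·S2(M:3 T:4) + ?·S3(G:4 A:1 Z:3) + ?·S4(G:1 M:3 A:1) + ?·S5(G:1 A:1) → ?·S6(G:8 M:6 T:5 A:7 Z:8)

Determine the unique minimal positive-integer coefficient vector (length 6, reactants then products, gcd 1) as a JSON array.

G: 2·1+5·0+6·4+3·1+3·1 = 32 | 4·8 = 32
M: 2·0+5·3+6·0+3·3+3·0 = 24 | 4·6 = 24
T: 2·0+5·4+6·0+3·0+3·0 = 20 | 4·5 = 20
A: 2·8+5·0+6·1+3·1+3·1 = 28 | 4·7 = 28
Z: 2·7+5·0+6·3+3·0+3·0 = 32 | 4·8 = 32
gcd(2,5,6,3,3,4) = 1

Coefficients: [2, 5, 6, 3, 3, 4]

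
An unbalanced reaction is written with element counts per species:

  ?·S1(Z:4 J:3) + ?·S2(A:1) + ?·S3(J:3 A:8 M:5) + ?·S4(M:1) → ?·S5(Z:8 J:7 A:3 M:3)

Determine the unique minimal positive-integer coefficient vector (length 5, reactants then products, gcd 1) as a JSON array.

Coefficients: [6, 1, 1, 4, 3]

Z: 6·4+1·0+1·0+4·0 = 24 | 3·8 = 24
J: 6·3+1·0+1·3+4·0 = 21 | 3·7 = 21
A: 6·0+1·1+1·8+4·0 = 9 | 3·3 = 9
M: 6·0+1·0+1·5+4·1 = 9 | 3·3 = 9
gcd(6,1,1,4,3) = 1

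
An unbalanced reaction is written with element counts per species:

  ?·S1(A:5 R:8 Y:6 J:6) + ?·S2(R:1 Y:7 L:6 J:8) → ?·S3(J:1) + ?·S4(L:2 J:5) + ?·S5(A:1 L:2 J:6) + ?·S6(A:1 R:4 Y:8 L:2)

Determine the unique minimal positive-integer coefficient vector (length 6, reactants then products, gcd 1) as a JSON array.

Coefficients: [2, 4, 4, 2, 5, 5]

A: 2·5+4·0 = 10 | 4·0+2·0+5·1+5·1 = 10
R: 2·8+4·1 = 20 | 4·0+2·0+5·0+5·4 = 20
Y: 2·6+4·7 = 40 | 4·0+2·0+5·0+5·8 = 40
L: 2·0+4·6 = 24 | 4·0+2·2+5·2+5·2 = 24
J: 2·6+4·8 = 44 | 4·1+2·5+5·6+5·0 = 44
gcd(2,4,4,2,5,5) = 1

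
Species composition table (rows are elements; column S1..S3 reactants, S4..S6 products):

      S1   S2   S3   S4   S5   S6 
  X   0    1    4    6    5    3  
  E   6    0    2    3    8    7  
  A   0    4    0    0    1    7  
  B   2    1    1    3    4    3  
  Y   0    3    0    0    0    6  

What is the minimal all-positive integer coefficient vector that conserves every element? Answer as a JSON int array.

X: 6·0+6·1+6·4 = 30 | 1·6+3·5+3·3 = 30
E: 6·6+6·0+6·2 = 48 | 1·3+3·8+3·7 = 48
A: 6·0+6·4+6·0 = 24 | 1·0+3·1+3·7 = 24
B: 6·2+6·1+6·1 = 24 | 1·3+3·4+3·3 = 24
Y: 6·0+6·3+6·0 = 18 | 1·0+3·0+3·6 = 18
gcd(6,6,6,1,3,3) = 1

Coefficients: [6, 6, 6, 1, 3, 3]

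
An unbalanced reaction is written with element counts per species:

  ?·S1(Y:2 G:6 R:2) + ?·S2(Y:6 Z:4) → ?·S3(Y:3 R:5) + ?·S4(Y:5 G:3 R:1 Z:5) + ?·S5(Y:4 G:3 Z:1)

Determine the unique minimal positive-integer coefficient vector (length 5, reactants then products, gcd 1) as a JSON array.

Y: 4·2+5·6 = 38 | 1·3+3·5+5·4 = 38
G: 4·6+5·0 = 24 | 1·0+3·3+5·3 = 24
R: 4·2+5·0 = 8 | 1·5+3·1+5·0 = 8
Z: 4·0+5·4 = 20 | 1·0+3·5+5·1 = 20
gcd(4,5,1,3,5) = 1

Coefficients: [4, 5, 1, 3, 5]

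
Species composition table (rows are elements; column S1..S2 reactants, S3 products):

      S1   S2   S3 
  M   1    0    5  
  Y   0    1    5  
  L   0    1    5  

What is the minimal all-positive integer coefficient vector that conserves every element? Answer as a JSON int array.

M: 5·1+5·0 = 5 | 1·5 = 5
Y: 5·0+5·1 = 5 | 1·5 = 5
L: 5·0+5·1 = 5 | 1·5 = 5
gcd(5,5,1) = 1

Coefficients: [5, 5, 1]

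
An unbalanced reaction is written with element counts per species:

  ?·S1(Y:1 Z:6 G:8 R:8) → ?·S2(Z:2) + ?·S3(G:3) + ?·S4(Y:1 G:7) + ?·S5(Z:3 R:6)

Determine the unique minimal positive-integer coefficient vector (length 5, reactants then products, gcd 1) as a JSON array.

Y: 3·1 = 3 | 3·0+1·0+3·1+4·0 = 3
Z: 3·6 = 18 | 3·2+1·0+3·0+4·3 = 18
G: 3·8 = 24 | 3·0+1·3+3·7+4·0 = 24
R: 3·8 = 24 | 3·0+1·0+3·0+4·6 = 24
gcd(3,3,1,3,4) = 1

Coefficients: [3, 3, 1, 3, 4]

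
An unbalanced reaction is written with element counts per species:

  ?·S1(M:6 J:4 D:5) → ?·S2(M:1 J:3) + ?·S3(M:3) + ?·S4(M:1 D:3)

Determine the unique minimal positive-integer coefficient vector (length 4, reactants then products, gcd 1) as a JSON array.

M: 3·6 = 18 | 4·1+3·3+5·1 = 18
J: 3·4 = 12 | 4·3+3·0+5·0 = 12
D: 3·5 = 15 | 4·0+3·0+5·3 = 15
gcd(3,4,3,5) = 1

Coefficients: [3, 4, 3, 5]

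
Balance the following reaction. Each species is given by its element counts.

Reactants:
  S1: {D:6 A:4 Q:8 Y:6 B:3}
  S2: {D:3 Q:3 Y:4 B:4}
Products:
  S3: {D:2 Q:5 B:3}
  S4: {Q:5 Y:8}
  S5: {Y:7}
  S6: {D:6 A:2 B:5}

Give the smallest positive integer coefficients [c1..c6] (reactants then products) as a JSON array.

D: 1·6+4·3 = 18 | 3·2+1·0+2·0+2·6 = 18
A: 1·4+4·0 = 4 | 3·0+1·0+2·0+2·2 = 4
Q: 1·8+4·3 = 20 | 3·5+1·5+2·0+2·0 = 20
Y: 1·6+4·4 = 22 | 3·0+1·8+2·7+2·0 = 22
B: 1·3+4·4 = 19 | 3·3+1·0+2·0+2·5 = 19
gcd(1,4,3,1,2,2) = 1

Coefficients: [1, 4, 3, 1, 2, 2]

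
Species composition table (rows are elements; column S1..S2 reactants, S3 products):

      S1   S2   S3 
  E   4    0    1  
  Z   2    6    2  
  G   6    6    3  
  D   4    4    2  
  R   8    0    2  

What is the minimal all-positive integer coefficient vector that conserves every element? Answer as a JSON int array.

Coefficients: [1, 1, 4]

E: 1·4+1·0 = 4 | 4·1 = 4
Z: 1·2+1·6 = 8 | 4·2 = 8
G: 1·6+1·6 = 12 | 4·3 = 12
D: 1·4+1·4 = 8 | 4·2 = 8
R: 1·8+1·0 = 8 | 4·2 = 8
gcd(1,1,4) = 1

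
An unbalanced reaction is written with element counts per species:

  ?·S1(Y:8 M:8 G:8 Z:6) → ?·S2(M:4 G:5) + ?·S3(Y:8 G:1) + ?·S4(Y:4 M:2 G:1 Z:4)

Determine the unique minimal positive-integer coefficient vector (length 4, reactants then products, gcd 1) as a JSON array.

Y: 4·8 = 32 | 5·0+1·8+6·4 = 32
M: 4·8 = 32 | 5·4+1·0+6·2 = 32
G: 4·8 = 32 | 5·5+1·1+6·1 = 32
Z: 4·6 = 24 | 5·0+1·0+6·4 = 24
gcd(4,5,1,6) = 1

Coefficients: [4, 5, 1, 6]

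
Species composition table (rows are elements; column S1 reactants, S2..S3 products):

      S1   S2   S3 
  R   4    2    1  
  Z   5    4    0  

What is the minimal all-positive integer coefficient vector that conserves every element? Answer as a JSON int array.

Coefficients: [4, 5, 6]

R: 4·4 = 16 | 5·2+6·1 = 16
Z: 4·5 = 20 | 5·4+6·0 = 20
gcd(4,5,6) = 1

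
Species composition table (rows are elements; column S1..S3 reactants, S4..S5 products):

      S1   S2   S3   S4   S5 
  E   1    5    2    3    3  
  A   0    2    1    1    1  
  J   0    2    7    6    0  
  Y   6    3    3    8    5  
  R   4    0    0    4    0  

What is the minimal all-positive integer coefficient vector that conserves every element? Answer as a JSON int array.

E: 5·1+1·5+4·2 = 18 | 5·3+1·3 = 18
A: 5·0+1·2+4·1 = 6 | 5·1+1·1 = 6
J: 5·0+1·2+4·7 = 30 | 5·6+1·0 = 30
Y: 5·6+1·3+4·3 = 45 | 5·8+1·5 = 45
R: 5·4+1·0+4·0 = 20 | 5·4+1·0 = 20
gcd(5,1,4,5,1) = 1

Coefficients: [5, 1, 4, 5, 1]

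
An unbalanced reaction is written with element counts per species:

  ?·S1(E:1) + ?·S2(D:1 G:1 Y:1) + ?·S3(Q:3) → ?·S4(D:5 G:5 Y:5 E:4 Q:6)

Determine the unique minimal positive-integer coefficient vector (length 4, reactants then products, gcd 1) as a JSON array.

D: 4·0+5·1+2·0 = 5 | 1·5 = 5
G: 4·0+5·1+2·0 = 5 | 1·5 = 5
Y: 4·0+5·1+2·0 = 5 | 1·5 = 5
E: 4·1+5·0+2·0 = 4 | 1·4 = 4
Q: 4·0+5·0+2·3 = 6 | 1·6 = 6
gcd(4,5,2,1) = 1

Coefficients: [4, 5, 2, 1]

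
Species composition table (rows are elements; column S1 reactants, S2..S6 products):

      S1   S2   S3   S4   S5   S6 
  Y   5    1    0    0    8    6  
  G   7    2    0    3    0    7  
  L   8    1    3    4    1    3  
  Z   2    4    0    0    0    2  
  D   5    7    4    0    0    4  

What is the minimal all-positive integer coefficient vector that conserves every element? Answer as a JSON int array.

Coefficients: [3, 1, 1, 4, 1, 1]

Y: 3·5 = 15 | 1·1+1·0+4·0+1·8+1·6 = 15
G: 3·7 = 21 | 1·2+1·0+4·3+1·0+1·7 = 21
L: 3·8 = 24 | 1·1+1·3+4·4+1·1+1·3 = 24
Z: 3·2 = 6 | 1·4+1·0+4·0+1·0+1·2 = 6
D: 3·5 = 15 | 1·7+1·4+4·0+1·0+1·4 = 15
gcd(3,1,1,4,1,1) = 1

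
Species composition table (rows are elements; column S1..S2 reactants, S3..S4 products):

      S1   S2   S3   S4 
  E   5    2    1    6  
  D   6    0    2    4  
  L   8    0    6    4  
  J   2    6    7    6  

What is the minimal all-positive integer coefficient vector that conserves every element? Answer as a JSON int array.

E: 4·5+6·2 = 32 | 2·1+5·6 = 32
D: 4·6+6·0 = 24 | 2·2+5·4 = 24
L: 4·8+6·0 = 32 | 2·6+5·4 = 32
J: 4·2+6·6 = 44 | 2·7+5·6 = 44
gcd(4,6,2,5) = 1

Coefficients: [4, 6, 2, 5]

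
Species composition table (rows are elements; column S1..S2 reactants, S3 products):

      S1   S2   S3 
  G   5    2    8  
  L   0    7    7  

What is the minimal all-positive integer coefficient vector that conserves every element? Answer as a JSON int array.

Coefficients: [6, 5, 5]

G: 6·5+5·2 = 40 | 5·8 = 40
L: 6·0+5·7 = 35 | 5·7 = 35
gcd(6,5,5) = 1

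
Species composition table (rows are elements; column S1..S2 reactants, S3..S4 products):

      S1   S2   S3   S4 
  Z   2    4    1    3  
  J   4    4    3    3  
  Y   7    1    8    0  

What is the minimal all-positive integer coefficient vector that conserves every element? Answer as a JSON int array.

Z: 3·2+3·4 = 18 | 3·1+5·3 = 18
J: 3·4+3·4 = 24 | 3·3+5·3 = 24
Y: 3·7+3·1 = 24 | 3·8+5·0 = 24
gcd(3,3,3,5) = 1

Coefficients: [3, 3, 3, 5]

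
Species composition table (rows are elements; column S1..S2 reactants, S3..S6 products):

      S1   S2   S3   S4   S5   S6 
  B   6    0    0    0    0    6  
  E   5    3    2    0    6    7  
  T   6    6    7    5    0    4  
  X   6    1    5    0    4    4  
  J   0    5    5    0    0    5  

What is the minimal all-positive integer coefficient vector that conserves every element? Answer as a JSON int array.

B: 4·6+6·0 = 24 | 2·0+6·0+1·0+4·6 = 24
E: 4·5+6·3 = 38 | 2·2+6·0+1·6+4·7 = 38
T: 4·6+6·6 = 60 | 2·7+6·5+1·0+4·4 = 60
X: 4·6+6·1 = 30 | 2·5+6·0+1·4+4·4 = 30
J: 4·0+6·5 = 30 | 2·5+6·0+1·0+4·5 = 30
gcd(4,6,2,6,1,4) = 1

Coefficients: [4, 6, 2, 6, 1, 4]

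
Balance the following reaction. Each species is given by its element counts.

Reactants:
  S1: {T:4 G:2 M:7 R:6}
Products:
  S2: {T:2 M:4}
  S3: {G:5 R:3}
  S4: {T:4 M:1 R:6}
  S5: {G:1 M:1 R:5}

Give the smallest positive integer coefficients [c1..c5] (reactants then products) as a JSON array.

T: 4·4 = 16 | 6·2+1·0+1·4+3·0 = 16
G: 4·2 = 8 | 6·0+1·5+1·0+3·1 = 8
M: 4·7 = 28 | 6·4+1·0+1·1+3·1 = 28
R: 4·6 = 24 | 6·0+1·3+1·6+3·5 = 24
gcd(4,6,1,1,3) = 1

Coefficients: [4, 6, 1, 1, 3]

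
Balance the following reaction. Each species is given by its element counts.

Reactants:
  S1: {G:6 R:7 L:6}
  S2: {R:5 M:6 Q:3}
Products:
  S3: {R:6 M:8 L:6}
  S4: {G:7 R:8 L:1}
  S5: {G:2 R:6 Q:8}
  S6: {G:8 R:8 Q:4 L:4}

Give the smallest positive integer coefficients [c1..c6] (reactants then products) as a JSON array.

G: 4·6+4·0 = 24 | 3·0+2·7+1·2+1·8 = 24
R: 4·7+4·5 = 48 | 3·6+2·8+1·6+1·8 = 48
M: 4·0+4·6 = 24 | 3·8+2·0+1·0+1·0 = 24
Q: 4·0+4·3 = 12 | 3·0+2·0+1·8+1·4 = 12
L: 4·6+4·0 = 24 | 3·6+2·1+1·0+1·4 = 24
gcd(4,4,3,2,1,1) = 1

Coefficients: [4, 4, 3, 2, 1, 1]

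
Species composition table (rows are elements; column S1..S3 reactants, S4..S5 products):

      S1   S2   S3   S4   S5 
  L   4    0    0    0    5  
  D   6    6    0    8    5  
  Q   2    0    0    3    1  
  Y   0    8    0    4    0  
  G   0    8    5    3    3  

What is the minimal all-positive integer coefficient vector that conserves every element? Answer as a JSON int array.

Coefficients: [5, 1, 2, 2, 4]

L: 5·4+1·0+2·0 = 20 | 2·0+4·5 = 20
D: 5·6+1·6+2·0 = 36 | 2·8+4·5 = 36
Q: 5·2+1·0+2·0 = 10 | 2·3+4·1 = 10
Y: 5·0+1·8+2·0 = 8 | 2·4+4·0 = 8
G: 5·0+1·8+2·5 = 18 | 2·3+4·3 = 18
gcd(5,1,2,2,4) = 1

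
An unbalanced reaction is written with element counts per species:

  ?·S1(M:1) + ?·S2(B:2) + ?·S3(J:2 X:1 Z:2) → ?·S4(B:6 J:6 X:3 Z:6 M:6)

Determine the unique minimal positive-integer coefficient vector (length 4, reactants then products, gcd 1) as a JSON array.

B: 6·0+3·2+3·0 = 6 | 1·6 = 6
J: 6·0+3·0+3·2 = 6 | 1·6 = 6
X: 6·0+3·0+3·1 = 3 | 1·3 = 3
Z: 6·0+3·0+3·2 = 6 | 1·6 = 6
M: 6·1+3·0+3·0 = 6 | 1·6 = 6
gcd(6,3,3,1) = 1

Coefficients: [6, 3, 3, 1]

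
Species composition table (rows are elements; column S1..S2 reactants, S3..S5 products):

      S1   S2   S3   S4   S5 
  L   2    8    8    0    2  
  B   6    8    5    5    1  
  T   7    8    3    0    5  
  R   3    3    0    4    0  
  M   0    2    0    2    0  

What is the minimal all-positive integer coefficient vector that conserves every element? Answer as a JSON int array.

Coefficients: [1, 3, 2, 3, 5]

L: 1·2+3·8 = 26 | 2·8+3·0+5·2 = 26
B: 1·6+3·8 = 30 | 2·5+3·5+5·1 = 30
T: 1·7+3·8 = 31 | 2·3+3·0+5·5 = 31
R: 1·3+3·3 = 12 | 2·0+3·4+5·0 = 12
M: 1·0+3·2 = 6 | 2·0+3·2+5·0 = 6
gcd(1,3,2,3,5) = 1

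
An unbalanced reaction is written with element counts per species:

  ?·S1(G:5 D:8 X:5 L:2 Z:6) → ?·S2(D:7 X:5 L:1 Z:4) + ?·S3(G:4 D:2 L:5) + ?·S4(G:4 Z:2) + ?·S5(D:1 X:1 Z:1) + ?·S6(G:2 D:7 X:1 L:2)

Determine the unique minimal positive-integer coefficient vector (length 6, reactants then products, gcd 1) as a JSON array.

G: 6·5 = 30 | 5·0+1·4+6·4+4·0+1·2 = 30
D: 6·8 = 48 | 5·7+1·2+6·0+4·1+1·7 = 48
X: 6·5 = 30 | 5·5+1·0+6·0+4·1+1·1 = 30
L: 6·2 = 12 | 5·1+1·5+6·0+4·0+1·2 = 12
Z: 6·6 = 36 | 5·4+1·0+6·2+4·1+1·0 = 36
gcd(6,5,1,6,4,1) = 1

Coefficients: [6, 5, 1, 6, 4, 1]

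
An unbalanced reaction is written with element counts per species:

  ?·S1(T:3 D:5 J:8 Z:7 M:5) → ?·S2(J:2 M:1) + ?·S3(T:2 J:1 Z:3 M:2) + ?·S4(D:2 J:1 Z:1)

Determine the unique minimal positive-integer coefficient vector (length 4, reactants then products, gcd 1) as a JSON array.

T: 2·3 = 6 | 4·0+3·2+5·0 = 6
D: 2·5 = 10 | 4·0+3·0+5·2 = 10
J: 2·8 = 16 | 4·2+3·1+5·1 = 16
Z: 2·7 = 14 | 4·0+3·3+5·1 = 14
M: 2·5 = 10 | 4·1+3·2+5·0 = 10
gcd(2,4,3,5) = 1

Coefficients: [2, 4, 3, 5]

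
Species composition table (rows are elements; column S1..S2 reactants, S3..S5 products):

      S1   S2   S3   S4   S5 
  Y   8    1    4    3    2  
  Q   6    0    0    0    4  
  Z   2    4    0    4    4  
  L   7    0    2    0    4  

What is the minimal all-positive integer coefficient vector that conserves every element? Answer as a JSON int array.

Coefficients: [2, 6, 1, 4, 3]

Y: 2·8+6·1 = 22 | 1·4+4·3+3·2 = 22
Q: 2·6+6·0 = 12 | 1·0+4·0+3·4 = 12
Z: 2·2+6·4 = 28 | 1·0+4·4+3·4 = 28
L: 2·7+6·0 = 14 | 1·2+4·0+3·4 = 14
gcd(2,6,1,4,3) = 1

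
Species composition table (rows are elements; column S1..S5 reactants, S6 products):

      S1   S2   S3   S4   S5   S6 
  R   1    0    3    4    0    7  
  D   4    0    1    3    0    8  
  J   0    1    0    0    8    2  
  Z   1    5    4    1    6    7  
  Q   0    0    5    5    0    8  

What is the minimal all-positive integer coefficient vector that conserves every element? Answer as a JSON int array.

Coefficients: [5, 2, 2, 6, 1, 5]

R: 5·1+2·0+2·3+6·4+1·0 = 35 | 5·7 = 35
D: 5·4+2·0+2·1+6·3+1·0 = 40 | 5·8 = 40
J: 5·0+2·1+2·0+6·0+1·8 = 10 | 5·2 = 10
Z: 5·1+2·5+2·4+6·1+1·6 = 35 | 5·7 = 35
Q: 5·0+2·0+2·5+6·5+1·0 = 40 | 5·8 = 40
gcd(5,2,2,6,1,5) = 1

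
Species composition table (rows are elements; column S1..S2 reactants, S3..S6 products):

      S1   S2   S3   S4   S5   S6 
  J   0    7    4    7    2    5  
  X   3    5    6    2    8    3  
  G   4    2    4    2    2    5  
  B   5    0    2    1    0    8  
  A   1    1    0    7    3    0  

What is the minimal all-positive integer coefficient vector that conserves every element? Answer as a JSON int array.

J: 5·0+5·7 = 35 | 4·4+1·7+1·2+2·5 = 35
X: 5·3+5·5 = 40 | 4·6+1·2+1·8+2·3 = 40
G: 5·4+5·2 = 30 | 4·4+1·2+1·2+2·5 = 30
B: 5·5+5·0 = 25 | 4·2+1·1+1·0+2·8 = 25
A: 5·1+5·1 = 10 | 4·0+1·7+1·3+2·0 = 10
gcd(5,5,4,1,1,2) = 1

Coefficients: [5, 5, 4, 1, 1, 2]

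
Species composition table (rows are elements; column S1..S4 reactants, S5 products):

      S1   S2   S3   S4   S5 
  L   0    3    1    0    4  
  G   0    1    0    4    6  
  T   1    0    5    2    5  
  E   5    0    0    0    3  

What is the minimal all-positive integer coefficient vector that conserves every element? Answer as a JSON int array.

L: 3·0+6·3+2·1+6·0 = 20 | 5·4 = 20
G: 3·0+6·1+2·0+6·4 = 30 | 5·6 = 30
T: 3·1+6·0+2·5+6·2 = 25 | 5·5 = 25
E: 3·5+6·0+2·0+6·0 = 15 | 5·3 = 15
gcd(3,6,2,6,5) = 1

Coefficients: [3, 6, 2, 6, 5]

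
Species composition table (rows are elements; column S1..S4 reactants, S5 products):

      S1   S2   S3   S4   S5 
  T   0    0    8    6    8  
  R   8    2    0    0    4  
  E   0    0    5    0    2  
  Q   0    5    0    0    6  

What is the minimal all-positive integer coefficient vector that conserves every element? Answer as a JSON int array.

Coefficients: [1, 6, 2, 4, 5]

T: 1·0+6·0+2·8+4·6 = 40 | 5·8 = 40
R: 1·8+6·2+2·0+4·0 = 20 | 5·4 = 20
E: 1·0+6·0+2·5+4·0 = 10 | 5·2 = 10
Q: 1·0+6·5+2·0+4·0 = 30 | 5·6 = 30
gcd(1,6,2,4,5) = 1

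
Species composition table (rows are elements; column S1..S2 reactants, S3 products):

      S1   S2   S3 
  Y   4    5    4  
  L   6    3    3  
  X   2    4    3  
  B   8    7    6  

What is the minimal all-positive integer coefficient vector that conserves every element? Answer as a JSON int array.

Coefficients: [1, 4, 6]

Y: 1·4+4·5 = 24 | 6·4 = 24
L: 1·6+4·3 = 18 | 6·3 = 18
X: 1·2+4·4 = 18 | 6·3 = 18
B: 1·8+4·7 = 36 | 6·6 = 36
gcd(1,4,6) = 1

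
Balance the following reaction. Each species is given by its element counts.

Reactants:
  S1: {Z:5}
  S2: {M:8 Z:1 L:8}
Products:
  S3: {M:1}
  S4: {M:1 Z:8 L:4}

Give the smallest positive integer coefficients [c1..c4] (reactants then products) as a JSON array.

M: 3·0+1·8 = 8 | 6·1+2·1 = 8
Z: 3·5+1·1 = 16 | 6·0+2·8 = 16
L: 3·0+1·8 = 8 | 6·0+2·4 = 8
gcd(3,1,6,2) = 1

Coefficients: [3, 1, 6, 2]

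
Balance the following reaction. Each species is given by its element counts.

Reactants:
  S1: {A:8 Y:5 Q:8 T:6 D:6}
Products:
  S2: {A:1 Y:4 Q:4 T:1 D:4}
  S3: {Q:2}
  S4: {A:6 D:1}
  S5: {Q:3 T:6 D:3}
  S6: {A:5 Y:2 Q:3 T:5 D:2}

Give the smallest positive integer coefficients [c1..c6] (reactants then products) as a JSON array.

A: 6·8 = 48 | 5·1+5·0+3·6+1·0+5·5 = 48
Y: 6·5 = 30 | 5·4+5·0+3·0+1·0+5·2 = 30
Q: 6·8 = 48 | 5·4+5·2+3·0+1·3+5·3 = 48
T: 6·6 = 36 | 5·1+5·0+3·0+1·6+5·5 = 36
D: 6·6 = 36 | 5·4+5·0+3·1+1·3+5·2 = 36
gcd(6,5,5,3,1,5) = 1

Coefficients: [6, 5, 5, 3, 1, 5]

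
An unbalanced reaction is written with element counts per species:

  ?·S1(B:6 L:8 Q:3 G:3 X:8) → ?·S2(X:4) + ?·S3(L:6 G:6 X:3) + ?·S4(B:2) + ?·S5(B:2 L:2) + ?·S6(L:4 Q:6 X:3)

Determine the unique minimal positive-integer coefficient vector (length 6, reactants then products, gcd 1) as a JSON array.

Coefficients: [4, 5, 2, 6, 6, 2]

B: 4·6 = 24 | 5·0+2·0+6·2+6·2+2·0 = 24
L: 4·8 = 32 | 5·0+2·6+6·0+6·2+2·4 = 32
Q: 4·3 = 12 | 5·0+2·0+6·0+6·0+2·6 = 12
G: 4·3 = 12 | 5·0+2·6+6·0+6·0+2·0 = 12
X: 4·8 = 32 | 5·4+2·3+6·0+6·0+2·3 = 32
gcd(4,5,2,6,6,2) = 1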